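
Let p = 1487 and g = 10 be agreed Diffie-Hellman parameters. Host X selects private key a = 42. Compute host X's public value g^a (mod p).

Public value = 10^42 (mod 1487).
10^1 ≡ 10 (mod 1487)
10^2 = (10^1)^2 ≡ 10^2 = 100 ≡ 100 (mod 1487)
10^4 = (10^2)^2 ≡ 100^2 = 10000 ≡ 1078 (mod 1487)
10^8 = (10^4)^2 ≡ 1078^2 = 1162084 ≡ 737 (mod 1487)
10^16 = (10^8)^2 ≡ 737^2 = 543169 ≡ 414 (mod 1487)
10^32 = (10^16)^2 ≡ 414^2 = 171396 ≡ 391 (mod 1487)
10^42 = 10^32 · 10^8 · 10^2 ≡ 391 · 737 · 100 ≡ 127 (mod 1487).

127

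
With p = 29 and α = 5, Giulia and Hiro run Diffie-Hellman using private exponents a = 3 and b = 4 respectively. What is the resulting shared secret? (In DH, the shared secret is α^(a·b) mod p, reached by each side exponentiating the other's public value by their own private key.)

Giulia sends A = α^a mod p = 5^3 mod 29.
5^1 ≡ 5 (mod 29)
5^2 = (5^1)^2 ≡ 5^2 = 25 ≡ 25 (mod 29)
5^3 = 5^2 · 5^1 ≡ 25 · 5 ≡ 9 (mod 29).
So A = 9. Hiro then computes K = A^b mod p = 9^4 mod 29.
9^1 ≡ 9 (mod 29)
9^2 = (9^1)^2 ≡ 9^2 = 81 ≡ 23 (mod 29)
9^4 = (9^2)^2 ≡ 23^2 = 529 ≡ 7 (mod 29)

7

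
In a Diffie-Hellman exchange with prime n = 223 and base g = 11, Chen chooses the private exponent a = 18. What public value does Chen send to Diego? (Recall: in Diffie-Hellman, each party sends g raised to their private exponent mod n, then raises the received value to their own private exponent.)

128

Public value = 11^18 mod 223.
11^1 ≡ 11 (mod 223)
11^2 = (11^1)^2 ≡ 11^2 = 121 ≡ 121 (mod 223)
11^4 = (11^2)^2 ≡ 121^2 = 14641 ≡ 146 (mod 223)
11^8 = (11^4)^2 ≡ 146^2 = 21316 ≡ 131 (mod 223)
11^16 = (11^8)^2 ≡ 131^2 = 17161 ≡ 213 (mod 223)
11^18 = 11^16 · 11^2 ≡ 213 · 121 ≡ 128 (mod 223).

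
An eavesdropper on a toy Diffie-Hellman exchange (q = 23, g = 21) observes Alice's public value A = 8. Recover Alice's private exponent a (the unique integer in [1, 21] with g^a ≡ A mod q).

14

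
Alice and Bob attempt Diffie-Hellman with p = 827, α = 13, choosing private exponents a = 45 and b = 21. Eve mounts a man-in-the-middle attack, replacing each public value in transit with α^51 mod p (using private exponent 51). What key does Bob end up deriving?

Bob receives Eve's public value M = 13^51 mod 827 instead of the honest one.
13^1 ≡ 13 (mod 827)
13^2 = (13^1)^2 ≡ 13^2 = 169 ≡ 169 (mod 827)
13^4 = (13^2)^2 ≡ 169^2 = 28561 ≡ 443 (mod 827)
13^8 = (13^4)^2 ≡ 443^2 = 196249 ≡ 250 (mod 827)
13^16 = (13^8)^2 ≡ 250^2 = 62500 ≡ 475 (mod 827)
13^32 = (13^16)^2 ≡ 475^2 = 225625 ≡ 681 (mod 827)
13^51 = 13^32 · 13^16 · 13^2 · 13^1 ≡ 681 · 475 · 169 · 13 ≡ 395 (mod 827).
So M = 395. Bob computes K = M^21 mod 827.
395^1 ≡ 395 (mod 827)
395^2 = (395^1)^2 ≡ 395^2 = 156025 ≡ 549 (mod 827)
395^4 = (395^2)^2 ≡ 549^2 = 301401 ≡ 373 (mod 827)
395^8 = (395^4)^2 ≡ 373^2 = 139129 ≡ 193 (mod 827)
395^16 = (395^8)^2 ≡ 193^2 = 37249 ≡ 34 (mod 827)
395^21 = 395^16 · 395^4 · 395^1 ≡ 34 · 373 · 395 ≡ 251 (mod 827).

251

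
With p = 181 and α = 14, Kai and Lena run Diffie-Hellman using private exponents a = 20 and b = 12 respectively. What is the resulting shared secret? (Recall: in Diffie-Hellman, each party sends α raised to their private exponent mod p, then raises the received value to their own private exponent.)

48

Kai sends A = α^a mod p = 14^20 mod 181.
14^1 ≡ 14 (mod 181)
14^2 = (14^1)^2 ≡ 14^2 = 196 ≡ 15 (mod 181)
14^4 = (14^2)^2 ≡ 15^2 = 225 ≡ 44 (mod 181)
14^8 = (14^4)^2 ≡ 44^2 = 1936 ≡ 126 (mod 181)
14^16 = (14^8)^2 ≡ 126^2 = 15876 ≡ 129 (mod 181)
14^20 = 14^16 · 14^4 ≡ 129 · 44 ≡ 65 (mod 181).
So A = 65. Lena then computes K = A^b mod p = 65^12 mod 181.
65^1 ≡ 65 (mod 181)
65^2 = (65^1)^2 ≡ 65^2 = 4225 ≡ 62 (mod 181)
65^4 = (65^2)^2 ≡ 62^2 = 3844 ≡ 43 (mod 181)
65^8 = (65^4)^2 ≡ 43^2 = 1849 ≡ 39 (mod 181)
65^12 = 65^8 · 65^4 ≡ 39 · 43 ≡ 48 (mod 181).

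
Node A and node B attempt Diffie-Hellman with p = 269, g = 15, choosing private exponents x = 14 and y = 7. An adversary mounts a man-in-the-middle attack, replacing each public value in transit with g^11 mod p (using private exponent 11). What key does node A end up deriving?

246

Node A receives an adversary's public value M = 15^11 mod 269 instead of the honest one.
15^1 ≡ 15 (mod 269)
15^2 = (15^1)^2 ≡ 15^2 = 225 ≡ 225 (mod 269)
15^4 = (15^2)^2 ≡ 225^2 = 50625 ≡ 53 (mod 269)
15^8 = (15^4)^2 ≡ 53^2 = 2809 ≡ 119 (mod 269)
15^11 = 15^8 · 15^2 · 15^1 ≡ 119 · 225 · 15 ≡ 8 (mod 269).
So M = 8. Node A computes K = M^14 mod 269.
8^1 ≡ 8 (mod 269)
8^2 = (8^1)^2 ≡ 8^2 = 64 ≡ 64 (mod 269)
8^4 = (8^2)^2 ≡ 64^2 = 4096 ≡ 61 (mod 269)
8^8 = (8^4)^2 ≡ 61^2 = 3721 ≡ 224 (mod 269)
8^14 = 8^8 · 8^4 · 8^2 ≡ 224 · 61 · 64 ≡ 246 (mod 269).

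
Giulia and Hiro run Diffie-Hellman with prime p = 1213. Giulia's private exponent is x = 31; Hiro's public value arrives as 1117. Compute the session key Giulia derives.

843

Shared key K = 1117^31 mod 1213.
1117^1 ≡ 1117 (mod 1213)
1117^2 = (1117^1)^2 ≡ 1117^2 = 1247689 ≡ 725 (mod 1213)
1117^4 = (1117^2)^2 ≡ 725^2 = 525625 ≡ 396 (mod 1213)
1117^8 = (1117^4)^2 ≡ 396^2 = 156816 ≡ 339 (mod 1213)
1117^16 = (1117^8)^2 ≡ 339^2 = 114921 ≡ 899 (mod 1213)
1117^31 = 1117^16 · 1117^8 · 1117^4 · 1117^2 · 1117^1 ≡ 899 · 339 · 396 · 725 · 1117 ≡ 843 (mod 1213).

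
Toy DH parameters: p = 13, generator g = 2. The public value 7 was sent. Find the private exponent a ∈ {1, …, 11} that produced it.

11

Try successive powers of 2 modulo 13:
2^1 ≡ 2
2^2 ≡ 4
2^3 ≡ 8
2^4 ≡ 3
2^5 ≡ 6
2^6 ≡ 12
2^7 ≡ 11
2^8 ≡ 9
2^9 ≡ 5
2^10 ≡ 10
2^11 ≡ 7
Found: a = 11.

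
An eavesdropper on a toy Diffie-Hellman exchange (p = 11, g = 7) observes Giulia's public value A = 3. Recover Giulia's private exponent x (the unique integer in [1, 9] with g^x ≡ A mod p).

4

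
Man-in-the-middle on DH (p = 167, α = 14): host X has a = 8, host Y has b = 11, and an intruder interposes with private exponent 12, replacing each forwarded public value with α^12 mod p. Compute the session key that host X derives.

18

Host X receives an intruder's public value M = 14^12 mod 167 instead of the honest one.
14^1 ≡ 14 (mod 167)
14^2 = (14^1)^2 ≡ 14^2 = 196 ≡ 29 (mod 167)
14^4 = (14^2)^2 ≡ 29^2 = 841 ≡ 6 (mod 167)
14^8 = (14^4)^2 ≡ 6^2 = 36 ≡ 36 (mod 167)
14^12 = 14^8 · 14^4 ≡ 36 · 6 ≡ 49 (mod 167).
So M = 49. Host X computes K = M^8 mod 167.
49^1 ≡ 49 (mod 167)
49^2 = (49^1)^2 ≡ 49^2 = 2401 ≡ 63 (mod 167)
49^4 = (49^2)^2 ≡ 63^2 = 3969 ≡ 128 (mod 167)
49^8 = (49^4)^2 ≡ 128^2 = 16384 ≡ 18 (mod 167)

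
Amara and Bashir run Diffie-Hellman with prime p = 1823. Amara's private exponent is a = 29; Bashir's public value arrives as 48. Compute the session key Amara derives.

470

Shared key K = 48^29 mod 1823.
48^1 ≡ 48 (mod 1823)
48^2 = (48^1)^2 ≡ 48^2 = 2304 ≡ 481 (mod 1823)
48^4 = (48^2)^2 ≡ 481^2 = 231361 ≡ 1663 (mod 1823)
48^8 = (48^4)^2 ≡ 1663^2 = 2765569 ≡ 78 (mod 1823)
48^16 = (48^8)^2 ≡ 78^2 = 6084 ≡ 615 (mod 1823)
48^29 = 48^16 · 48^8 · 48^4 · 48^1 ≡ 615 · 78 · 1663 · 48 ≡ 470 (mod 1823).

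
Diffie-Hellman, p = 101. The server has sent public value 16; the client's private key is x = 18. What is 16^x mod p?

24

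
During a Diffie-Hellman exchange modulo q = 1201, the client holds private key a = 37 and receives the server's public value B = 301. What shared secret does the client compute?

692

Shared key K = 301^37 mod 1201.
301^1 ≡ 301 (mod 1201)
301^2 = (301^1)^2 ≡ 301^2 = 90601 ≡ 526 (mod 1201)
301^4 = (301^2)^2 ≡ 526^2 = 276676 ≡ 446 (mod 1201)
301^8 = (301^4)^2 ≡ 446^2 = 198916 ≡ 751 (mod 1201)
301^16 = (301^8)^2 ≡ 751^2 = 564001 ≡ 732 (mod 1201)
301^32 = (301^16)^2 ≡ 732^2 = 535824 ≡ 178 (mod 1201)
301^37 = 301^32 · 301^4 · 301^1 ≡ 178 · 446 · 301 ≡ 692 (mod 1201).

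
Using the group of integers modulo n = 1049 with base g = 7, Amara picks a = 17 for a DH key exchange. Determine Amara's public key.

351

Public value = 7^17 mod 1049.
7^1 ≡ 7 (mod 1049)
7^2 = (7^1)^2 ≡ 7^2 = 49 ≡ 49 (mod 1049)
7^4 = (7^2)^2 ≡ 49^2 = 2401 ≡ 303 (mod 1049)
7^8 = (7^4)^2 ≡ 303^2 = 91809 ≡ 546 (mod 1049)
7^16 = (7^8)^2 ≡ 546^2 = 298116 ≡ 200 (mod 1049)
7^17 = 7^16 · 7^1 ≡ 200 · 7 ≡ 351 (mod 1049).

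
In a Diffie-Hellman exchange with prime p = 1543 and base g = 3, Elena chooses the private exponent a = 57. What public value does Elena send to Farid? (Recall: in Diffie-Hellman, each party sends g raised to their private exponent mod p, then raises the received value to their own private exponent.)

192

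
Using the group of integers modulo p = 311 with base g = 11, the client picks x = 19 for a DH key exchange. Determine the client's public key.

Public value = 11^{19} \pmod{311}.
11^1 ≡ 11 (mod 311)
11^2 = (11^1)^2 ≡ 11^2 = 121 ≡ 121 (mod 311)
11^4 = (11^2)^2 ≡ 121^2 = 14641 ≡ 24 (mod 311)
11^8 = (11^4)^2 ≡ 24^2 = 576 ≡ 265 (mod 311)
11^16 = (11^8)^2 ≡ 265^2 = 70225 ≡ 250 (mod 311)
11^19 = 11^16 · 11^2 · 11^1 ≡ 250 · 121 · 11 ≡ 291 (mod 311).

291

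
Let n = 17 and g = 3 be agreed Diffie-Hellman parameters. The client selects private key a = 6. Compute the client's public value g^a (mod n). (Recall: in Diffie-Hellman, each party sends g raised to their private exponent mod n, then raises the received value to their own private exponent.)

15

Public value = 3^6 (mod 17).
3^1 ≡ 3 (mod 17)
3^2 = (3^1)^2 ≡ 3^2 = 9 ≡ 9 (mod 17)
3^4 = (3^2)^2 ≡ 9^2 = 81 ≡ 13 (mod 17)
3^6 = 3^4 · 3^2 ≡ 13 · 9 ≡ 15 (mod 17).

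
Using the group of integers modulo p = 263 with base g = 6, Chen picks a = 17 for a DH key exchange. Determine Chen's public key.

27

Public value = 6^17 mod 263.
6^1 ≡ 6 (mod 263)
6^2 = (6^1)^2 ≡ 6^2 = 36 ≡ 36 (mod 263)
6^4 = (6^2)^2 ≡ 36^2 = 1296 ≡ 244 (mod 263)
6^8 = (6^4)^2 ≡ 244^2 = 59536 ≡ 98 (mod 263)
6^16 = (6^8)^2 ≡ 98^2 = 9604 ≡ 136 (mod 263)
6^17 = 6^16 · 6^1 ≡ 136 · 6 ≡ 27 (mod 263).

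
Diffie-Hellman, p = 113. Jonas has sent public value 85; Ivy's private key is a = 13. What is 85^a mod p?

Shared key K = 85^13 mod 113.
85^1 ≡ 85 (mod 113)
85^2 = (85^1)^2 ≡ 85^2 = 7225 ≡ 106 (mod 113)
85^4 = (85^2)^2 ≡ 106^2 = 11236 ≡ 49 (mod 113)
85^8 = (85^4)^2 ≡ 49^2 = 2401 ≡ 28 (mod 113)
85^13 = 85^8 · 85^4 · 85^1 ≡ 28 · 49 · 85 ≡ 4 (mod 113).

4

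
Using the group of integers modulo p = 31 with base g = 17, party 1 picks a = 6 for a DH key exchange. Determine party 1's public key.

Public value = 17^6 (mod 31).
17^1 ≡ 17 (mod 31)
17^2 = (17^1)^2 ≡ 17^2 = 289 ≡ 10 (mod 31)
17^4 = (17^2)^2 ≡ 10^2 = 100 ≡ 7 (mod 31)
17^6 = 17^4 · 17^2 ≡ 7 · 10 ≡ 8 (mod 31).

8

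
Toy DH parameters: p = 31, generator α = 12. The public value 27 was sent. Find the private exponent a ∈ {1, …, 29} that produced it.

Try successive powers of 12 modulo 31:
12^1 ≡ 12
12^2 ≡ 20
12^3 ≡ 23
12^4 ≡ 28
12^5 ≡ 26
12^6 ≡ 2
12^7 ≡ 24
12^8 ≡ 9
12^9 ≡ 15
12^10 ≡ 25
12^11 ≡ 21
12^12 ≡ 4
12^13 ≡ 17
12^14 ≡ 18
12^15 ≡ 30
12^16 ≡ 19
12^17 ≡ 11
12^18 ≡ 8
12^19 ≡ 3
12^20 ≡ 5
12^21 ≡ 29
12^22 ≡ 7
12^23 ≡ 22
12^24 ≡ 16
12^25 ≡ 6
12^26 ≡ 10
12^27 ≡ 27
Found: a = 27.

27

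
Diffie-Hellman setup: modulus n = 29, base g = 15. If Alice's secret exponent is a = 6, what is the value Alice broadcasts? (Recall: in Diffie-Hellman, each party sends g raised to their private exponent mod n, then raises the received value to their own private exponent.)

5

Public value = 15^6 mod 29.
15^1 ≡ 15 (mod 29)
15^2 = (15^1)^2 ≡ 15^2 = 225 ≡ 22 (mod 29)
15^4 = (15^2)^2 ≡ 22^2 = 484 ≡ 20 (mod 29)
15^6 = 15^4 · 15^2 ≡ 20 · 22 ≡ 5 (mod 29).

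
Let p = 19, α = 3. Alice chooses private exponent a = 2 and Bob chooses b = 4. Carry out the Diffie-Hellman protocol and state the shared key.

6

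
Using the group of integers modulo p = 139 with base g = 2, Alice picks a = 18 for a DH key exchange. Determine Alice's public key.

129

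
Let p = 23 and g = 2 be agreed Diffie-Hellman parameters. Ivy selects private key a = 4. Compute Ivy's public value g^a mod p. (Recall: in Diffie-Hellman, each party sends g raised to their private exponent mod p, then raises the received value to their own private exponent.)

Public value = 2^4 mod 23.
2^1 ≡ 2 (mod 23)
2^2 = (2^1)^2 ≡ 2^2 = 4 ≡ 4 (mod 23)
2^4 = (2^2)^2 ≡ 4^2 = 16 ≡ 16 (mod 23)

16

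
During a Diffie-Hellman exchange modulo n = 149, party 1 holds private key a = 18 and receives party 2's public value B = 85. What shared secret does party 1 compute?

Shared key K = 85^18 mod 149.
85^1 ≡ 85 (mod 149)
85^2 = (85^1)^2 ≡ 85^2 = 7225 ≡ 73 (mod 149)
85^4 = (85^2)^2 ≡ 73^2 = 5329 ≡ 114 (mod 149)
85^8 = (85^4)^2 ≡ 114^2 = 12996 ≡ 33 (mod 149)
85^16 = (85^8)^2 ≡ 33^2 = 1089 ≡ 46 (mod 149)
85^18 = 85^16 · 85^2 ≡ 46 · 73 ≡ 80 (mod 149).

80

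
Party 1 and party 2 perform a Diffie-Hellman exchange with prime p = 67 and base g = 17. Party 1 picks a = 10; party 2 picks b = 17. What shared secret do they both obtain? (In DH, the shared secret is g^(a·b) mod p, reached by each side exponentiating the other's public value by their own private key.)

60

Party 1 sends A = g^a mod p = 17^10 mod 67.
17^1 ≡ 17 (mod 67)
17^2 = (17^1)^2 ≡ 17^2 = 289 ≡ 21 (mod 67)
17^4 = (17^2)^2 ≡ 21^2 = 441 ≡ 39 (mod 67)
17^8 = (17^4)^2 ≡ 39^2 = 1521 ≡ 47 (mod 67)
17^10 = 17^8 · 17^2 ≡ 47 · 21 ≡ 49 (mod 67).
So A = 49. Party 2 then computes K = A^b mod p = 49^17 mod 67.
49^1 ≡ 49 (mod 67)
49^2 = (49^1)^2 ≡ 49^2 = 2401 ≡ 56 (mod 67)
49^4 = (49^2)^2 ≡ 56^2 = 3136 ≡ 54 (mod 67)
49^8 = (49^4)^2 ≡ 54^2 = 2916 ≡ 35 (mod 67)
49^16 = (49^8)^2 ≡ 35^2 = 1225 ≡ 19 (mod 67)
49^17 = 49^16 · 49^1 ≡ 19 · 49 ≡ 60 (mod 67).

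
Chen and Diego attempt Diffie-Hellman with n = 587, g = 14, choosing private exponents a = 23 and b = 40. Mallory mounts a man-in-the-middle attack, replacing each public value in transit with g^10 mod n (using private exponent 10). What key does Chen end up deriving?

217

Chen receives Mallory's public value M = 14^10 mod 587 instead of the honest one.
14^1 ≡ 14 (mod 587)
14^2 = (14^1)^2 ≡ 14^2 = 196 ≡ 196 (mod 587)
14^4 = (14^2)^2 ≡ 196^2 = 38416 ≡ 261 (mod 587)
14^8 = (14^4)^2 ≡ 261^2 = 68121 ≡ 29 (mod 587)
14^10 = 14^8 · 14^2 ≡ 29 · 196 ≡ 401 (mod 587).
So M = 401. Chen computes K = M^23 mod 587.
401^1 ≡ 401 (mod 587)
401^2 = (401^1)^2 ≡ 401^2 = 160801 ≡ 550 (mod 587)
401^4 = (401^2)^2 ≡ 550^2 = 302500 ≡ 195 (mod 587)
401^8 = (401^4)^2 ≡ 195^2 = 38025 ≡ 457 (mod 587)
401^16 = (401^8)^2 ≡ 457^2 = 208849 ≡ 464 (mod 587)
401^23 = 401^16 · 401^4 · 401^2 · 401^1 ≡ 464 · 195 · 550 · 401 ≡ 217 (mod 587).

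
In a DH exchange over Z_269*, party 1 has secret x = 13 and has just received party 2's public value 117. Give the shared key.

119

Shared key K = 117^13 mod 269.
117^1 ≡ 117 (mod 269)
117^2 = (117^1)^2 ≡ 117^2 = 13689 ≡ 239 (mod 269)
117^4 = (117^2)^2 ≡ 239^2 = 57121 ≡ 93 (mod 269)
117^8 = (117^4)^2 ≡ 93^2 = 8649 ≡ 41 (mod 269)
117^13 = 117^8 · 117^4 · 117^1 ≡ 41 · 93 · 117 ≡ 119 (mod 269).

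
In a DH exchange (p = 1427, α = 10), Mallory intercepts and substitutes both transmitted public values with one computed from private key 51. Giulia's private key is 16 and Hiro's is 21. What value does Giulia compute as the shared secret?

753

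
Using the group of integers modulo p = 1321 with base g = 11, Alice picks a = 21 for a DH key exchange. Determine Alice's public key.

30

Public value = 11^21 mod 1321.
11^1 ≡ 11 (mod 1321)
11^2 = (11^1)^2 ≡ 11^2 = 121 ≡ 121 (mod 1321)
11^4 = (11^2)^2 ≡ 121^2 = 14641 ≡ 110 (mod 1321)
11^8 = (11^4)^2 ≡ 110^2 = 12100 ≡ 211 (mod 1321)
11^16 = (11^8)^2 ≡ 211^2 = 44521 ≡ 928 (mod 1321)
11^21 = 11^16 · 11^4 · 11^1 ≡ 928 · 110 · 11 ≡ 30 (mod 1321).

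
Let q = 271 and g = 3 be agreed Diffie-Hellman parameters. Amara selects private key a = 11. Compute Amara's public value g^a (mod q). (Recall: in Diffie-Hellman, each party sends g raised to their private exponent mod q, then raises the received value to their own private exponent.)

Public value = 3^11 (mod 271).
3^1 ≡ 3 (mod 271)
3^2 = (3^1)^2 ≡ 3^2 = 9 ≡ 9 (mod 271)
3^4 = (3^2)^2 ≡ 9^2 = 81 ≡ 81 (mod 271)
3^8 = (3^4)^2 ≡ 81^2 = 6561 ≡ 57 (mod 271)
3^11 = 3^8 · 3^2 · 3^1 ≡ 57 · 9 · 3 ≡ 184 (mod 271).

184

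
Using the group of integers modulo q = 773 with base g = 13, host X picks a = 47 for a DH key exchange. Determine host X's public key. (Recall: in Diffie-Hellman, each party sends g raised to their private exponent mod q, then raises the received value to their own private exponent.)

550

Public value = 13^47 mod 773.
13^1 ≡ 13 (mod 773)
13^2 = (13^1)^2 ≡ 13^2 = 169 ≡ 169 (mod 773)
13^4 = (13^2)^2 ≡ 169^2 = 28561 ≡ 733 (mod 773)
13^8 = (13^4)^2 ≡ 733^2 = 537289 ≡ 54 (mod 773)
13^16 = (13^8)^2 ≡ 54^2 = 2916 ≡ 597 (mod 773)
13^32 = (13^16)^2 ≡ 597^2 = 356409 ≡ 56 (mod 773)
13^47 = 13^32 · 13^8 · 13^4 · 13^2 · 13^1 ≡ 56 · 54 · 733 · 169 · 13 ≡ 550 (mod 773).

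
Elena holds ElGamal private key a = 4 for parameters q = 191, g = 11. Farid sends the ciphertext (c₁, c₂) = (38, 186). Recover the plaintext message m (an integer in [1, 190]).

Shared mask s = c₁^a mod q = 38^4 mod 191.
38^1 ≡ 38 (mod 191)
38^2 = (38^1)^2 ≡ 38^2 = 1444 ≡ 107 (mod 191)
38^4 = (38^2)^2 ≡ 107^2 = 11449 ≡ 180 (mod 191)
So s = 180; s⁻¹ ≡ 52 (mod 191).
m = c₂ · s⁻¹ mod 191 = 186 · 52 mod 191 = 122.

122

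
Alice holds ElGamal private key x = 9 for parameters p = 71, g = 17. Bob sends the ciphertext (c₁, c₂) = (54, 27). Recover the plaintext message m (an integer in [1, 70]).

Shared mask s = c₁^x mod p = 54^9 mod 71.
54^1 ≡ 54 (mod 71)
54^2 = (54^1)^2 ≡ 54^2 = 2916 ≡ 5 (mod 71)
54^4 = (54^2)^2 ≡ 5^2 = 25 ≡ 25 (mod 71)
54^8 = (54^4)^2 ≡ 25^2 = 625 ≡ 57 (mod 71)
54^9 = 54^8 · 54^1 ≡ 57 · 54 ≡ 25 (mod 71).
So s = 25; s⁻¹ ≡ 54 (mod 71).
m = c₂ · s⁻¹ mod 71 = 27 · 54 mod 71 = 38.

38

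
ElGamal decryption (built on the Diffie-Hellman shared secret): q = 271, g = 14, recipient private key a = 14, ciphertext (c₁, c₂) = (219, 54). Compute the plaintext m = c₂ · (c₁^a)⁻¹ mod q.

240

Shared mask s = c₁^a mod q = 219^14 mod 271.
219^1 ≡ 219 (mod 271)
219^2 = (219^1)^2 ≡ 219^2 = 47961 ≡ 265 (mod 271)
219^4 = (219^2)^2 ≡ 265^2 = 70225 ≡ 36 (mod 271)
219^8 = (219^4)^2 ≡ 36^2 = 1296 ≡ 212 (mod 271)
219^14 = 219^8 · 219^4 · 219^2 ≡ 212 · 36 · 265 ≡ 7 (mod 271).
So s = 7; s⁻¹ ≡ 155 (mod 271).
m = c₂ · s⁻¹ mod 271 = 54 · 155 mod 271 = 240.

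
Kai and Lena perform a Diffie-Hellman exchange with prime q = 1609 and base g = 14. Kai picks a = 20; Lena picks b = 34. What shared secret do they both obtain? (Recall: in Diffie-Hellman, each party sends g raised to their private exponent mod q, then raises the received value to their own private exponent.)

715

Lena sends B = g^b mod q = 14^34 mod 1609.
14^1 ≡ 14 (mod 1609)
14^2 = (14^1)^2 ≡ 14^2 = 196 ≡ 196 (mod 1609)
14^4 = (14^2)^2 ≡ 196^2 = 38416 ≡ 1409 (mod 1609)
14^8 = (14^4)^2 ≡ 1409^2 = 1985281 ≡ 1384 (mod 1609)
14^16 = (14^8)^2 ≡ 1384^2 = 1915456 ≡ 746 (mod 1609)
14^32 = (14^16)^2 ≡ 746^2 = 556516 ≡ 1411 (mod 1609)
14^34 = 14^32 · 14^2 ≡ 1411 · 196 ≡ 1417 (mod 1609).
So B = 1417. Kai then computes K = B^a mod q = 1417^20 mod 1609.
1417^1 ≡ 1417 (mod 1609)
1417^2 = (1417^1)^2 ≡ 1417^2 = 2007889 ≡ 1466 (mod 1609)
1417^4 = (1417^2)^2 ≡ 1466^2 = 2149156 ≡ 1141 (mod 1609)
1417^8 = (1417^4)^2 ≡ 1141^2 = 1301881 ≡ 200 (mod 1609)
1417^16 = (1417^8)^2 ≡ 200^2 = 40000 ≡ 1384 (mod 1609)
1417^20 = 1417^16 · 1417^4 ≡ 1384 · 1141 ≡ 715 (mod 1609).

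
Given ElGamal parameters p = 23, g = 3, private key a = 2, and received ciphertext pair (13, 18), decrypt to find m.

Shared mask s = c₁^a mod p = 13^2 mod 23.
13^1 ≡ 13 (mod 23)
13^2 = (13^1)^2 ≡ 13^2 = 169 ≡ 8 (mod 23)
So s = 8; s⁻¹ ≡ 3 (mod 23).
m = c₂ · s⁻¹ mod 23 = 18 · 3 mod 23 = 8.

8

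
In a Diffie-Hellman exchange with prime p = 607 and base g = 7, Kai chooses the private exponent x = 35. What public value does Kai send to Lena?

26

Public value = 7^35 (mod 607).
7^1 ≡ 7 (mod 607)
7^2 = (7^1)^2 ≡ 7^2 = 49 ≡ 49 (mod 607)
7^4 = (7^2)^2 ≡ 49^2 = 2401 ≡ 580 (mod 607)
7^8 = (7^4)^2 ≡ 580^2 = 336400 ≡ 122 (mod 607)
7^16 = (7^8)^2 ≡ 122^2 = 14884 ≡ 316 (mod 607)
7^32 = (7^16)^2 ≡ 316^2 = 99856 ≡ 308 (mod 607)
7^35 = 7^32 · 7^2 · 7^1 ≡ 308 · 49 · 7 ≡ 26 (mod 607).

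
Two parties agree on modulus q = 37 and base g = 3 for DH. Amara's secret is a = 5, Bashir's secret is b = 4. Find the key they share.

Amara sends A = g^a mod q = 3^5 mod 37.
3^1 ≡ 3 (mod 37)
3^2 = (3^1)^2 ≡ 3^2 = 9 ≡ 9 (mod 37)
3^4 = (3^2)^2 ≡ 9^2 = 81 ≡ 7 (mod 37)
3^5 = 3^4 · 3^1 ≡ 7 · 3 ≡ 21 (mod 37).
So A = 21. Bashir then computes K = A^b mod q = 21^4 mod 37.
21^1 ≡ 21 (mod 37)
21^2 = (21^1)^2 ≡ 21^2 = 441 ≡ 34 (mod 37)
21^4 = (21^2)^2 ≡ 34^2 = 1156 ≡ 9 (mod 37)

9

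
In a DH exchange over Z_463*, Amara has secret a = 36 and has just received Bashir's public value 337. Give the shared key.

Shared key K = 337^36 mod 463.
337^1 ≡ 337 (mod 463)
337^2 = (337^1)^2 ≡ 337^2 = 113569 ≡ 134 (mod 463)
337^4 = (337^2)^2 ≡ 134^2 = 17956 ≡ 362 (mod 463)
337^8 = (337^4)^2 ≡ 362^2 = 131044 ≡ 15 (mod 463)
337^16 = (337^8)^2 ≡ 15^2 = 225 ≡ 225 (mod 463)
337^32 = (337^16)^2 ≡ 225^2 = 50625 ≡ 158 (mod 463)
337^36 = 337^32 · 337^4 ≡ 158 · 362 ≡ 247 (mod 463).

247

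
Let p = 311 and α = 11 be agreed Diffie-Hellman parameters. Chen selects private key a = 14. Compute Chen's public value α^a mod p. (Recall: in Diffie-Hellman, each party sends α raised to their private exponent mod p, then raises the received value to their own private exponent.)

146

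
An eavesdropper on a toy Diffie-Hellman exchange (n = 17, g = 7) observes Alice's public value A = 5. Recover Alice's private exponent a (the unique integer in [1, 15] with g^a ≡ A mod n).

15

Try successive powers of 7 modulo 17:
7^1 ≡ 7
7^2 ≡ 15
7^3 ≡ 3
7^4 ≡ 4
7^5 ≡ 11
7^6 ≡ 9
7^7 ≡ 12
7^8 ≡ 16
7^9 ≡ 10
7^10 ≡ 2
7^11 ≡ 14
7^12 ≡ 13
7^13 ≡ 6
7^14 ≡ 8
7^15 ≡ 5
Found: a = 15.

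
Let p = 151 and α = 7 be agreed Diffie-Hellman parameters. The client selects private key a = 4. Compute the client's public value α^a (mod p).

136

Public value = 7^4 (mod 151).
7^1 ≡ 7 (mod 151)
7^2 = (7^1)^2 ≡ 7^2 = 49 ≡ 49 (mod 151)
7^4 = (7^2)^2 ≡ 49^2 = 2401 ≡ 136 (mod 151)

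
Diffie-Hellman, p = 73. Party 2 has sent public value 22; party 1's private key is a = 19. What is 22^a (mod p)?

Shared key K = 22^19 mod 73.
22^1 ≡ 22 (mod 73)
22^2 = (22^1)^2 ≡ 22^2 = 484 ≡ 46 (mod 73)
22^4 = (22^2)^2 ≡ 46^2 = 2116 ≡ 72 (mod 73)
22^8 = (22^4)^2 ≡ 72^2 = 5184 ≡ 1 (mod 73)
22^16 = (22^8)^2 ≡ 1^2 = 1 ≡ 1 (mod 73)
22^19 = 22^16 · 22^2 · 22^1 ≡ 1 · 46 · 22 ≡ 63 (mod 73).

63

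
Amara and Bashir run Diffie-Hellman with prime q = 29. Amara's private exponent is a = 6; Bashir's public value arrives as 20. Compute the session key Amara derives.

16

Shared key K = 20^6 mod 29.
20^1 ≡ 20 (mod 29)
20^2 = (20^1)^2 ≡ 20^2 = 400 ≡ 23 (mod 29)
20^4 = (20^2)^2 ≡ 23^2 = 529 ≡ 7 (mod 29)
20^6 = 20^4 · 20^2 ≡ 7 · 23 ≡ 16 (mod 29).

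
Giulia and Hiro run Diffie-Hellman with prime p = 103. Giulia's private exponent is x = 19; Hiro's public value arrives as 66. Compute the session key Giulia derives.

Shared key K = 66^19 mod 103.
66^1 ≡ 66 (mod 103)
66^2 = (66^1)^2 ≡ 66^2 = 4356 ≡ 30 (mod 103)
66^4 = (66^2)^2 ≡ 30^2 = 900 ≡ 76 (mod 103)
66^8 = (66^4)^2 ≡ 76^2 = 5776 ≡ 8 (mod 103)
66^16 = (66^8)^2 ≡ 8^2 = 64 ≡ 64 (mod 103)
66^19 = 66^16 · 66^2 · 66^1 ≡ 64 · 30 · 66 ≡ 30 (mod 103).

30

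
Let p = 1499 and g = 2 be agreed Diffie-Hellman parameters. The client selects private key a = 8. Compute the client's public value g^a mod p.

256

Public value = 2^8 mod 1499.
2^1 ≡ 2 (mod 1499)
2^2 = (2^1)^2 ≡ 2^2 = 4 ≡ 4 (mod 1499)
2^4 = (2^2)^2 ≡ 4^2 = 16 ≡ 16 (mod 1499)
2^8 = (2^4)^2 ≡ 16^2 = 256 ≡ 256 (mod 1499)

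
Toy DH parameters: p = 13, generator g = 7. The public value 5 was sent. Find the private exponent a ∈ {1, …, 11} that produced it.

Try successive powers of 7 modulo 13:
7^1 ≡ 7
7^2 ≡ 10
7^3 ≡ 5
Found: a = 3.

3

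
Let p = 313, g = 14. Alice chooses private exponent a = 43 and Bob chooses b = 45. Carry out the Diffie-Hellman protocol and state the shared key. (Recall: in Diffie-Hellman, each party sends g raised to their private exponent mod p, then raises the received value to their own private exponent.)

Alice sends A = g^a mod p = 14^43 mod 313.
14^1 ≡ 14 (mod 313)
14^2 = (14^1)^2 ≡ 14^2 = 196 ≡ 196 (mod 313)
14^4 = (14^2)^2 ≡ 196^2 = 38416 ≡ 230 (mod 313)
14^8 = (14^4)^2 ≡ 230^2 = 52900 ≡ 3 (mod 313)
14^16 = (14^8)^2 ≡ 3^2 = 9 ≡ 9 (mod 313)
14^32 = (14^16)^2 ≡ 9^2 = 81 ≡ 81 (mod 313)
14^43 = 14^32 · 14^8 · 14^2 · 14^1 ≡ 81 · 3 · 196 · 14 ≡ 102 (mod 313).
So A = 102. Bob then computes K = A^b mod p = 102^45 mod 313.
102^1 ≡ 102 (mod 313)
102^2 = (102^1)^2 ≡ 102^2 = 10404 ≡ 75 (mod 313)
102^4 = (102^2)^2 ≡ 75^2 = 5625 ≡ 304 (mod 313)
102^8 = (102^4)^2 ≡ 304^2 = 92416 ≡ 81 (mod 313)
102^16 = (102^8)^2 ≡ 81^2 = 6561 ≡ 301 (mod 313)
102^32 = (102^16)^2 ≡ 301^2 = 90601 ≡ 144 (mod 313)
102^45 = 102^32 · 102^8 · 102^4 · 102^1 ≡ 144 · 81 · 304 · 102 ≡ 178 (mod 313).

178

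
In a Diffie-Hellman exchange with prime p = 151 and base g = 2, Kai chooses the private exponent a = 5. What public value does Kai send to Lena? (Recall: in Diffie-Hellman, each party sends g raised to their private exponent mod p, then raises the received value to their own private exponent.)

Public value = 2^{5} \pmod{151}.
2^1 ≡ 2 (mod 151)
2^2 = (2^1)^2 ≡ 2^2 = 4 ≡ 4 (mod 151)
2^4 = (2^2)^2 ≡ 4^2 = 16 ≡ 16 (mod 151)
2^5 = 2^4 · 2^1 ≡ 16 · 2 ≡ 32 (mod 151).

32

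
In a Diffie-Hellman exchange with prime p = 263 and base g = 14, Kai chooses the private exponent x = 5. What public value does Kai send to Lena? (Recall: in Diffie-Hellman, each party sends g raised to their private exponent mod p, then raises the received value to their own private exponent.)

252

Public value = 14^5 mod 263.
14^1 ≡ 14 (mod 263)
14^2 = (14^1)^2 ≡ 14^2 = 196 ≡ 196 (mod 263)
14^4 = (14^2)^2 ≡ 196^2 = 38416 ≡ 18 (mod 263)
14^5 = 14^4 · 14^1 ≡ 18 · 14 ≡ 252 (mod 263).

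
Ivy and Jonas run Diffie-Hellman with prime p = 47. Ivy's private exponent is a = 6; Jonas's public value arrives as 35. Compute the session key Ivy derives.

27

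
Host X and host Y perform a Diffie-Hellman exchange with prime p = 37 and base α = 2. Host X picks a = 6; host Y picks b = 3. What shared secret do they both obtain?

Host X sends A = α^a mod p = 2^6 mod 37.
2^1 ≡ 2 (mod 37)
2^2 = (2^1)^2 ≡ 2^2 = 4 ≡ 4 (mod 37)
2^4 = (2^2)^2 ≡ 4^2 = 16 ≡ 16 (mod 37)
2^6 = 2^4 · 2^2 ≡ 16 · 4 ≡ 27 (mod 37).
So A = 27. Host Y then computes K = A^b mod p = 27^3 mod 37.
27^1 ≡ 27 (mod 37)
27^2 = (27^1)^2 ≡ 27^2 = 729 ≡ 26 (mod 37)
27^3 = 27^2 · 27^1 ≡ 26 · 27 ≡ 36 (mod 37).

36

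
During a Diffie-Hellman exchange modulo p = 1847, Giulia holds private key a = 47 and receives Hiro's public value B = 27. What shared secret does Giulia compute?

Shared key K = 27^47 mod 1847.
27^1 ≡ 27 (mod 1847)
27^2 = (27^1)^2 ≡ 27^2 = 729 ≡ 729 (mod 1847)
27^4 = (27^2)^2 ≡ 729^2 = 531441 ≡ 1352 (mod 1847)
27^8 = (27^4)^2 ≡ 1352^2 = 1827904 ≡ 1221 (mod 1847)
27^16 = (27^8)^2 ≡ 1221^2 = 1490841 ≡ 312 (mod 1847)
27^32 = (27^16)^2 ≡ 312^2 = 97344 ≡ 1300 (mod 1847)
27^47 = 27^32 · 27^8 · 27^4 · 27^2 · 27^1 ≡ 1300 · 1221 · 1352 · 729 · 27 ≡ 41 (mod 1847).

41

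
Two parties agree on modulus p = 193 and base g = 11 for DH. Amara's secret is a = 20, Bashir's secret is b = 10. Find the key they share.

150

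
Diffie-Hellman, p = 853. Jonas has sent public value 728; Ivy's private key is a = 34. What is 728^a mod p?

276

Shared key K = 728^34 mod 853.
728^1 ≡ 728 (mod 853)
728^2 = (728^1)^2 ≡ 728^2 = 529984 ≡ 271 (mod 853)
728^4 = (728^2)^2 ≡ 271^2 = 73441 ≡ 83 (mod 853)
728^8 = (728^4)^2 ≡ 83^2 = 6889 ≡ 65 (mod 853)
728^16 = (728^8)^2 ≡ 65^2 = 4225 ≡ 813 (mod 853)
728^32 = (728^16)^2 ≡ 813^2 = 660969 ≡ 747 (mod 853)
728^34 = 728^32 · 728^2 ≡ 747 · 271 ≡ 276 (mod 853).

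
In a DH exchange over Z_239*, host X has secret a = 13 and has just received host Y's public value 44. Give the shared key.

Shared key K = 44^13 mod 239.
44^1 ≡ 44 (mod 239)
44^2 = (44^1)^2 ≡ 44^2 = 1936 ≡ 24 (mod 239)
44^4 = (44^2)^2 ≡ 24^2 = 576 ≡ 98 (mod 239)
44^8 = (44^4)^2 ≡ 98^2 = 9604 ≡ 44 (mod 239)
44^13 = 44^8 · 44^4 · 44^1 ≡ 44 · 98 · 44 ≡ 201 (mod 239).

201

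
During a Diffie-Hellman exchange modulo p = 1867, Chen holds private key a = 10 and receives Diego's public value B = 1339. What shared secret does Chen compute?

483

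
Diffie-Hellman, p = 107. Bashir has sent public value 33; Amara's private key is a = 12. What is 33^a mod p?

14

Shared key K = 33^12 mod 107.
33^1 ≡ 33 (mod 107)
33^2 = (33^1)^2 ≡ 33^2 = 1089 ≡ 19 (mod 107)
33^4 = (33^2)^2 ≡ 19^2 = 361 ≡ 40 (mod 107)
33^8 = (33^4)^2 ≡ 40^2 = 1600 ≡ 102 (mod 107)
33^12 = 33^8 · 33^4 ≡ 102 · 40 ≡ 14 (mod 107).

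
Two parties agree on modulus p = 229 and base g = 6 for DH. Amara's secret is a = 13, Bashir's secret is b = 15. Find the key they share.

195

Amara sends A = g^a mod p = 6^13 mod 229.
6^1 ≡ 6 (mod 229)
6^2 = (6^1)^2 ≡ 6^2 = 36 ≡ 36 (mod 229)
6^4 = (6^2)^2 ≡ 36^2 = 1296 ≡ 151 (mod 229)
6^8 = (6^4)^2 ≡ 151^2 = 22801 ≡ 130 (mod 229)
6^13 = 6^8 · 6^4 · 6^1 ≡ 130 · 151 · 6 ≡ 74 (mod 229).
So A = 74. Bashir then computes K = A^b mod p = 74^15 mod 229.
74^1 ≡ 74 (mod 229)
74^2 = (74^1)^2 ≡ 74^2 = 5476 ≡ 209 (mod 229)
74^4 = (74^2)^2 ≡ 209^2 = 43681 ≡ 171 (mod 229)
74^8 = (74^4)^2 ≡ 171^2 = 29241 ≡ 158 (mod 229)
74^15 = 74^8 · 74^4 · 74^2 · 74^1 ≡ 158 · 171 · 209 · 74 ≡ 195 (mod 229).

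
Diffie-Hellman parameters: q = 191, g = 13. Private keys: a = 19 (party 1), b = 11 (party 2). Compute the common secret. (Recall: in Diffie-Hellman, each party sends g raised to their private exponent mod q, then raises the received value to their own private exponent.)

39

Party 2 sends B = g^b mod q = 13^11 mod 191.
13^1 ≡ 13 (mod 191)
13^2 = (13^1)^2 ≡ 13^2 = 169 ≡ 169 (mod 191)
13^4 = (13^2)^2 ≡ 169^2 = 28561 ≡ 102 (mod 191)
13^8 = (13^4)^2 ≡ 102^2 = 10404 ≡ 90 (mod 191)
13^11 = 13^8 · 13^2 · 13^1 ≡ 90 · 169 · 13 ≡ 45 (mod 191).
So B = 45. Party 1 then computes K = B^a mod q = 45^19 mod 191.
45^1 ≡ 45 (mod 191)
45^2 = (45^1)^2 ≡ 45^2 = 2025 ≡ 115 (mod 191)
45^4 = (45^2)^2 ≡ 115^2 = 13225 ≡ 46 (mod 191)
45^8 = (45^4)^2 ≡ 46^2 = 2116 ≡ 15 (mod 191)
45^16 = (45^8)^2 ≡ 15^2 = 225 ≡ 34 (mod 191)
45^19 = 45^16 · 45^2 · 45^1 ≡ 34 · 115 · 45 ≡ 39 (mod 191).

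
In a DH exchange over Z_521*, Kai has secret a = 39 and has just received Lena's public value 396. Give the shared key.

Shared key K = 396^39 mod 521.
396^1 ≡ 396 (mod 521)
396^2 = (396^1)^2 ≡ 396^2 = 156816 ≡ 516 (mod 521)
396^4 = (396^2)^2 ≡ 516^2 = 266256 ≡ 25 (mod 521)
396^8 = (396^4)^2 ≡ 25^2 = 625 ≡ 104 (mod 521)
396^16 = (396^8)^2 ≡ 104^2 = 10816 ≡ 396 (mod 521)
396^32 = (396^16)^2 ≡ 396^2 = 156816 ≡ 516 (mod 521)
396^39 = 396^32 · 396^4 · 396^2 · 396^1 ≡ 516 · 25 · 516 · 396 ≡ 25 (mod 521).

25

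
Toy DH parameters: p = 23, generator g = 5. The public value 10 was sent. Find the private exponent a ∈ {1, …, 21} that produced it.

3

Try successive powers of 5 modulo 23:
5^1 ≡ 5
5^2 ≡ 2
5^3 ≡ 10
Found: a = 3.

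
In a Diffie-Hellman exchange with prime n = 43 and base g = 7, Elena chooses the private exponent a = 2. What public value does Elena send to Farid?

Public value = 7^2 mod 43.
7^1 ≡ 7 (mod 43)
7^2 = (7^1)^2 ≡ 7^2 = 49 ≡ 6 (mod 43)

6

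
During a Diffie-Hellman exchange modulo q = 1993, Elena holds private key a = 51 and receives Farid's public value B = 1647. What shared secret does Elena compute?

152

Shared key K = 1647^51 mod 1993.
1647^1 ≡ 1647 (mod 1993)
1647^2 = (1647^1)^2 ≡ 1647^2 = 2712609 ≡ 136 (mod 1993)
1647^4 = (1647^2)^2 ≡ 136^2 = 18496 ≡ 559 (mod 1993)
1647^8 = (1647^4)^2 ≡ 559^2 = 312481 ≡ 1573 (mod 1993)
1647^16 = (1647^8)^2 ≡ 1573^2 = 2474329 ≡ 1016 (mod 1993)
1647^32 = (1647^16)^2 ≡ 1016^2 = 1032256 ≡ 1875 (mod 1993)
1647^51 = 1647^32 · 1647^16 · 1647^2 · 1647^1 ≡ 1875 · 1016 · 136 · 1647 ≡ 152 (mod 1993).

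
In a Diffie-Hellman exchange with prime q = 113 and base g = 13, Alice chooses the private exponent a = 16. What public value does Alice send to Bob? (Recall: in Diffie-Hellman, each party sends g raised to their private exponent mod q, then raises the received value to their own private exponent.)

49

Public value = 13^16 mod 113.
13^1 ≡ 13 (mod 113)
13^2 = (13^1)^2 ≡ 13^2 = 169 ≡ 56 (mod 113)
13^4 = (13^2)^2 ≡ 56^2 = 3136 ≡ 85 (mod 113)
13^8 = (13^4)^2 ≡ 85^2 = 7225 ≡ 106 (mod 113)
13^16 = (13^8)^2 ≡ 106^2 = 11236 ≡ 49 (mod 113)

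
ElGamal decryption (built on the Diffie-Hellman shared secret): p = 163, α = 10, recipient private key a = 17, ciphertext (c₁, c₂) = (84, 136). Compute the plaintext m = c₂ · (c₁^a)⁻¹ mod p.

Shared mask s = c₁^a mod p = 84^17 mod 163.
84^1 ≡ 84 (mod 163)
84^2 = (84^1)^2 ≡ 84^2 = 7056 ≡ 47 (mod 163)
84^4 = (84^2)^2 ≡ 47^2 = 2209 ≡ 90 (mod 163)
84^8 = (84^4)^2 ≡ 90^2 = 8100 ≡ 113 (mod 163)
84^16 = (84^8)^2 ≡ 113^2 = 12769 ≡ 55 (mod 163)
84^17 = 84^16 · 84^1 ≡ 55 · 84 ≡ 56 (mod 163).
So s = 56; s⁻¹ ≡ 131 (mod 163).
m = c₂ · s⁻¹ mod 163 = 136 · 131 mod 163 = 49.

49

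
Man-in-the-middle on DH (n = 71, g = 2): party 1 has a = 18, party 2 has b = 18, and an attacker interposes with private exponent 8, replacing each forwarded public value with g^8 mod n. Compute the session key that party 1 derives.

16

Party 1 receives an attacker's public value M = 2^8 mod 71 instead of the honest one.
2^1 ≡ 2 (mod 71)
2^2 = (2^1)^2 ≡ 2^2 = 4 ≡ 4 (mod 71)
2^4 = (2^2)^2 ≡ 4^2 = 16 ≡ 16 (mod 71)
2^8 = (2^4)^2 ≡ 16^2 = 256 ≡ 43 (mod 71)
So M = 43. Party 1 computes K = M^18 mod 71.
43^1 ≡ 43 (mod 71)
43^2 = (43^1)^2 ≡ 43^2 = 1849 ≡ 3 (mod 71)
43^4 = (43^2)^2 ≡ 3^2 = 9 ≡ 9 (mod 71)
43^8 = (43^4)^2 ≡ 9^2 = 81 ≡ 10 (mod 71)
43^16 = (43^8)^2 ≡ 10^2 = 100 ≡ 29 (mod 71)
43^18 = 43^16 · 43^2 ≡ 29 · 3 ≡ 16 (mod 71).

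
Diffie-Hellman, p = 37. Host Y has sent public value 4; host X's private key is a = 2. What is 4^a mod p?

16

Shared key K = 4^2 mod 37.
4^1 ≡ 4 (mod 37)
4^2 = (4^1)^2 ≡ 4^2 = 16 ≡ 16 (mod 37)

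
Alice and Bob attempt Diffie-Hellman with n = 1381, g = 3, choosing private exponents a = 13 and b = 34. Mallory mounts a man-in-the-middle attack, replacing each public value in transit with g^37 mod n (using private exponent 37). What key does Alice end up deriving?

Alice receives Mallory's public value M = 3^37 mod 1381 instead of the honest one.
3^1 ≡ 3 (mod 1381)
3^2 = (3^1)^2 ≡ 3^2 = 9 ≡ 9 (mod 1381)
3^4 = (3^2)^2 ≡ 9^2 = 81 ≡ 81 (mod 1381)
3^8 = (3^4)^2 ≡ 81^2 = 6561 ≡ 1037 (mod 1381)
3^16 = (3^8)^2 ≡ 1037^2 = 1075369 ≡ 951 (mod 1381)
3^32 = (3^16)^2 ≡ 951^2 = 904401 ≡ 1227 (mod 1381)
3^37 = 3^32 · 3^4 · 3^1 ≡ 1227 · 81 · 3 ≡ 1246 (mod 1381).
So M = 1246. Alice computes K = M^13 mod 1381.
1246^1 ≡ 1246 (mod 1381)
1246^2 = (1246^1)^2 ≡ 1246^2 = 1552516 ≡ 272 (mod 1381)
1246^4 = (1246^2)^2 ≡ 272^2 = 73984 ≡ 791 (mod 1381)
1246^8 = (1246^4)^2 ≡ 791^2 = 625681 ≡ 88 (mod 1381)
1246^13 = 1246^8 · 1246^4 · 1246^1 ≡ 88 · 791 · 1246 ≡ 625 (mod 1381).

625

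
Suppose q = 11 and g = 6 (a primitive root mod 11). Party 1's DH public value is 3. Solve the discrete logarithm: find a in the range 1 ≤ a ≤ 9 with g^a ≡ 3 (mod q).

2

Try successive powers of 6 modulo 11:
6^1 ≡ 6
6^2 ≡ 3
Found: a = 2.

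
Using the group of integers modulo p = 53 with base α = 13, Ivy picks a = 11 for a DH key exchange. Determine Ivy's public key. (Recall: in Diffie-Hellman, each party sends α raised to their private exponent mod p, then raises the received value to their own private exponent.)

Public value = 13^11 mod 53.
13^1 ≡ 13 (mod 53)
13^2 = (13^1)^2 ≡ 13^2 = 169 ≡ 10 (mod 53)
13^4 = (13^2)^2 ≡ 10^2 = 100 ≡ 47 (mod 53)
13^8 = (13^4)^2 ≡ 47^2 = 2209 ≡ 36 (mod 53)
13^11 = 13^8 · 13^2 · 13^1 ≡ 36 · 10 · 13 ≡ 16 (mod 53).

16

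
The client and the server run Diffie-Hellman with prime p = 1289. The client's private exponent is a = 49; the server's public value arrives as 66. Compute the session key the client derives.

278

Shared key K = 66^49 mod 1289.
66^1 ≡ 66 (mod 1289)
66^2 = (66^1)^2 ≡ 66^2 = 4356 ≡ 489 (mod 1289)
66^4 = (66^2)^2 ≡ 489^2 = 239121 ≡ 656 (mod 1289)
66^8 = (66^4)^2 ≡ 656^2 = 430336 ≡ 1099 (mod 1289)
66^16 = (66^8)^2 ≡ 1099^2 = 1207801 ≡ 8 (mod 1289)
66^32 = (66^16)^2 ≡ 8^2 = 64 ≡ 64 (mod 1289)
66^49 = 66^32 · 66^16 · 66^1 ≡ 64 · 8 · 66 ≡ 278 (mod 1289).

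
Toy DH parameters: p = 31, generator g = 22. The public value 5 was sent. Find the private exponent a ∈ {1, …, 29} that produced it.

10

Try successive powers of 22 modulo 31:
22^1 ≡ 22
22^2 ≡ 19
22^3 ≡ 15
22^4 ≡ 20
22^5 ≡ 6
22^6 ≡ 8
22^7 ≡ 21
22^8 ≡ 28
22^9 ≡ 27
22^10 ≡ 5
Found: a = 10.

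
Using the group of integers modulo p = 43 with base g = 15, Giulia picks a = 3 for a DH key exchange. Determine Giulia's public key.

21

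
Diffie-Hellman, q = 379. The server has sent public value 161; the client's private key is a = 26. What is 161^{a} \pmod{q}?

136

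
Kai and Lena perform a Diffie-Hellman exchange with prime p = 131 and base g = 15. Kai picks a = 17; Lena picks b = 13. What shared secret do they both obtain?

61

Kai sends A = g^a mod p = 15^17 mod 131.
15^1 ≡ 15 (mod 131)
15^2 = (15^1)^2 ≡ 15^2 = 225 ≡ 94 (mod 131)
15^4 = (15^2)^2 ≡ 94^2 = 8836 ≡ 59 (mod 131)
15^8 = (15^4)^2 ≡ 59^2 = 3481 ≡ 75 (mod 131)
15^16 = (15^8)^2 ≡ 75^2 = 5625 ≡ 123 (mod 131)
15^17 = 15^16 · 15^1 ≡ 123 · 15 ≡ 11 (mod 131).
So A = 11. Lena then computes K = A^b mod p = 11^13 mod 131.
11^1 ≡ 11 (mod 131)
11^2 = (11^1)^2 ≡ 11^2 = 121 ≡ 121 (mod 131)
11^4 = (11^2)^2 ≡ 121^2 = 14641 ≡ 100 (mod 131)
11^8 = (11^4)^2 ≡ 100^2 = 10000 ≡ 44 (mod 131)
11^13 = 11^8 · 11^4 · 11^1 ≡ 44 · 100 · 11 ≡ 61 (mod 131).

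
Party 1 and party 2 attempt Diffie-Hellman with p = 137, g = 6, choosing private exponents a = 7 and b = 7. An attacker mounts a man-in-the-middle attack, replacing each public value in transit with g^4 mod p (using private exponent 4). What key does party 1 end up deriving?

Party 1 receives an attacker's public value M = 6^4 mod 137 instead of the honest one.
6^1 ≡ 6 (mod 137)
6^2 = (6^1)^2 ≡ 6^2 = 36 ≡ 36 (mod 137)
6^4 = (6^2)^2 ≡ 36^2 = 1296 ≡ 63 (mod 137)
So M = 63. Party 1 computes K = M^7 mod 137.
63^1 ≡ 63 (mod 137)
63^2 = (63^1)^2 ≡ 63^2 = 3969 ≡ 133 (mod 137)
63^4 = (63^2)^2 ≡ 133^2 = 17689 ≡ 16 (mod 137)
63^7 = 63^4 · 63^2 · 63^1 ≡ 16 · 133 · 63 ≡ 78 (mod 137).

78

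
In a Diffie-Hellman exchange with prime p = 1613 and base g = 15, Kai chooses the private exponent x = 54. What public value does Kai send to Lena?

Public value = 15^54 (mod 1613).
15^1 ≡ 15 (mod 1613)
15^2 = (15^1)^2 ≡ 15^2 = 225 ≡ 225 (mod 1613)
15^4 = (15^2)^2 ≡ 225^2 = 50625 ≡ 622 (mod 1613)
15^8 = (15^4)^2 ≡ 622^2 = 386884 ≡ 1377 (mod 1613)
15^16 = (15^8)^2 ≡ 1377^2 = 1896129 ≡ 854 (mod 1613)
15^32 = (15^16)^2 ≡ 854^2 = 729316 ≡ 240 (mod 1613)
15^54 = 15^32 · 15^16 · 15^4 · 15^2 ≡ 240 · 854 · 622 · 225 ≡ 409 (mod 1613).

409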